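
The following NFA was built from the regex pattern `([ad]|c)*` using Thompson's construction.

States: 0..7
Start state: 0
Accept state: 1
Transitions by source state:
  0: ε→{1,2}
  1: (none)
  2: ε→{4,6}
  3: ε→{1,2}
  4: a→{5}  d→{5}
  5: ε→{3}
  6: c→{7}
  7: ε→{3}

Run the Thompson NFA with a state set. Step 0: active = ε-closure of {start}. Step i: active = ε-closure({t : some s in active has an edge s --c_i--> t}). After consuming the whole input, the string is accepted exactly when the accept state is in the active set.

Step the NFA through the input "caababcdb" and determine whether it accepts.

Answer: REJECT

Derivation:
initial (ε-close {0}): {0,1,2,4,6}
'c' @ 1: {1,2,3,4,6,7}  ✓accept
'a' @ 2: {1,2,3,4,5,6}  ✓accept
'a' @ 3: {1,2,3,4,5,6}  ✓accept
'b' @ 4: {}  — dead — no transitions
rest 'abcdb' ignored (set empty)
end set {} — state 1 not in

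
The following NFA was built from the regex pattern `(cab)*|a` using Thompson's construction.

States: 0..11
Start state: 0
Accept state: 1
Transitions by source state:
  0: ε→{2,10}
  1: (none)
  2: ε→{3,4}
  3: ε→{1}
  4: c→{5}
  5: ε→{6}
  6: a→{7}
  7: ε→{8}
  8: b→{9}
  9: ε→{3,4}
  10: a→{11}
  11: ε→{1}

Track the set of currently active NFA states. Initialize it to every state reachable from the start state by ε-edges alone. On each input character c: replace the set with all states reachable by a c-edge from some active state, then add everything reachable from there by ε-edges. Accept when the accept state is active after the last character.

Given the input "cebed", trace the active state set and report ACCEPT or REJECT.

Answer: REJECT

Derivation:
start: ε-closure({0}) = {0,1,2,3,4,10}
'c' @ 1: {5,6}
'e' @ 2: {}  — dead — no transitions
rest 'bed' ignored (set empty)
after full input: {}  (accept=1 not in)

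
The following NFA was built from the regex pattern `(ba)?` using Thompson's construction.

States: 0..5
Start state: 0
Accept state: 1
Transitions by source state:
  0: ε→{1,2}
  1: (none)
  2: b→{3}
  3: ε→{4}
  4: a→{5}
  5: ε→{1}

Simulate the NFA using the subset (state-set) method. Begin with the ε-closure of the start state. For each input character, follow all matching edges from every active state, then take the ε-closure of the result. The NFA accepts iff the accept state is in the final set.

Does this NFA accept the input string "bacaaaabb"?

initial (ε-close {0}): {0,1,2}
'b' @ 1: {3,4}
'a' @ 2: {1,5}  ✓accept
'c' @ 3: {}  — no active states
rest 'aaaabb' ignored (set empty)
final: {}; accept 1 not in set

Answer: REJECT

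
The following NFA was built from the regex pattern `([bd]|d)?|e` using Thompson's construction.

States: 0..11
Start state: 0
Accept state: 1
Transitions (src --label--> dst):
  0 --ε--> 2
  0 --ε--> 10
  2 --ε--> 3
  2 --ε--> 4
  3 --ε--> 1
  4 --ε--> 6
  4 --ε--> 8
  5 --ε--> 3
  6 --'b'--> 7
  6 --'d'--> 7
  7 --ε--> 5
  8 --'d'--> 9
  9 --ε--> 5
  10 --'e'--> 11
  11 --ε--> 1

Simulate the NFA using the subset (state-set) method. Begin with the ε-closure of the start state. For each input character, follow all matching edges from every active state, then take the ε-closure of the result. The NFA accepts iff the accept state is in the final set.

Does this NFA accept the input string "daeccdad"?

Answer: REJECT

Steps:
S₀ = ε-closure({0}) = {0,1,2,3,4,6,8,10}
'd' @ 1: {1,3,5,7,9}  ✓accept
'a' @ 2: {}  — state set empty
rest 'eccdad' ignored (set empty)
end set {} — state 1 not in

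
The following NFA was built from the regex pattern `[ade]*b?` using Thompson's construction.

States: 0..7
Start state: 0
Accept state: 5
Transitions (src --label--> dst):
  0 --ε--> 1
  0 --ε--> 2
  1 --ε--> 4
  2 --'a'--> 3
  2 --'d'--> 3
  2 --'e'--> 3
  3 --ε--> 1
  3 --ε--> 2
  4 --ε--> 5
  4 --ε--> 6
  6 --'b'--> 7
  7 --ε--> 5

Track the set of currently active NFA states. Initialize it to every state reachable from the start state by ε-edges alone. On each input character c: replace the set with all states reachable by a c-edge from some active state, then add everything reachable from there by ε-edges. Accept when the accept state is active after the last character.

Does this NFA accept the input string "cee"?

S₀ = ε-closure({0}) = {0,1,2,4,5,6}
'c' @ 1: {}  — dead — no transitions
rest 'ee' ignored (set empty)
end set {} — state 5 not in

Answer: REJECT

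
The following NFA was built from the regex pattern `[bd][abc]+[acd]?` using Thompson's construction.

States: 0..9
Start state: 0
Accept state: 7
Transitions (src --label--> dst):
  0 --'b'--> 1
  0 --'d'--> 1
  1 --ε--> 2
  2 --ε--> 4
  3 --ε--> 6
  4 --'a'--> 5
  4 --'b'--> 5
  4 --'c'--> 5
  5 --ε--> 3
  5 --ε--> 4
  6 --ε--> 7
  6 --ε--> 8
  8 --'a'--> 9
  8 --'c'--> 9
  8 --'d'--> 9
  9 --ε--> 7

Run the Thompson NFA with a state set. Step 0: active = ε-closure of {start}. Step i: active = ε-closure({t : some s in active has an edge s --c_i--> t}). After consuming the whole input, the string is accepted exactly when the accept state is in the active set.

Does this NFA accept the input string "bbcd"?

S₀ = ε-closure({0}) = {0}
'b' @ 1: {1,2,4}
'b' @ 2: {3,4,5,6,7,8}  (accept∈set)
'c' @ 3: {3,4,5,6,7,8,9}  (accept∈set)
'd' @ 4: {7,9}  (accept∈set)
after full input: {7,9}  (accept=7 in)

Answer: ACCEPT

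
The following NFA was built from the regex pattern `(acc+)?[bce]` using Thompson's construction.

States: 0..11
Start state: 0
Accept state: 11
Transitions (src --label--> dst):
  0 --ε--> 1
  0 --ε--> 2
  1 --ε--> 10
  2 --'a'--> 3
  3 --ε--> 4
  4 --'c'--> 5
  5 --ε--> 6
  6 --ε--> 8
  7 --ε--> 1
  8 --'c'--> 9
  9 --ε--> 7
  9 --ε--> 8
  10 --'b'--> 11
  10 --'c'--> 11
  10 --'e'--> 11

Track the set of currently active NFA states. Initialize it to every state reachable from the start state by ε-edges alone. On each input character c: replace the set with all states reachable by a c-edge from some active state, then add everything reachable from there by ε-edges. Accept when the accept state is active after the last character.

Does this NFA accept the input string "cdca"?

Answer: REJECT

Steps:
initial (ε-close {0}): {0,1,2,10}
'c' @ 1: {11}  (accept∈set)
'd' @ 2: {}  — state set empty
rest 'ca' ignored (set empty)
final: {}; accept 11 not in set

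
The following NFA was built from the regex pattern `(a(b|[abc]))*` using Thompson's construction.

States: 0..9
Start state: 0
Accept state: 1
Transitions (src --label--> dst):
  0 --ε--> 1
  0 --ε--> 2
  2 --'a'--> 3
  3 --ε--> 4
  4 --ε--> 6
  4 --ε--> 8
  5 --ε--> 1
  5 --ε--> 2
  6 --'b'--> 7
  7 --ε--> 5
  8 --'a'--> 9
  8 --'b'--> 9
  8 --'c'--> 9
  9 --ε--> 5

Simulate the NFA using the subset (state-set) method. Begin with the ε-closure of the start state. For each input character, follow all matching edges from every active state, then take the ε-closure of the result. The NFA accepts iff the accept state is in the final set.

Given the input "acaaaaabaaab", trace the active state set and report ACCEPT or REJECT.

Answer: ACCEPT

Steps:
start: ε-closure({0}) = {0,1,2}
'a' @ 1: {3,4,6,8}
'c' @ 2: {1,2,5,9}  ✓accept
'a' @ 3: {3,4,6,8}
'a' @ 4: {1,2,5,9}  ✓accept
'a' @ 5: {3,4,6,8}
'a' @ 6: {1,2,5,9}  ✓accept
'a' @ 7: {3,4,6,8}
'b' @ 8: {1,2,5,7,9}  ✓accept
'a' @ 9: {3,4,6,8}
'a' @ 10: {1,2,5,9}  ✓accept
'a' @ 11: {3,4,6,8}
'b' @ 12: {1,2,5,7,9}  ✓accept
final: {1,2,5,7,9}; accept 1 in set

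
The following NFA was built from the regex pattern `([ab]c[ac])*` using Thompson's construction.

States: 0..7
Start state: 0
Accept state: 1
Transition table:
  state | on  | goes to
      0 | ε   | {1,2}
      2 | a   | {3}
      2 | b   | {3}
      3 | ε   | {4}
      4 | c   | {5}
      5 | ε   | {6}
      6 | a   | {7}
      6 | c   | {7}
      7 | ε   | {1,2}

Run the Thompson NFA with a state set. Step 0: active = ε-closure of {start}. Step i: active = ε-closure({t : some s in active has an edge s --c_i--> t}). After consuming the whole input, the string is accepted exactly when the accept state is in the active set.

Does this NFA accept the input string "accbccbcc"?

S₀ = ε-closure({0}) = {0,1,2}
'a' @ 1: {3,4}
'c' @ 2: {5,6}
'c' @ 3: {1,2,7}  (accept∈set)
'b' @ 4: {3,4}
'c' @ 5: {5,6}
'c' @ 6: {1,2,7}  (accept∈set)
'b' @ 7: {3,4}
'c' @ 8: {5,6}
'c' @ 9: {1,2,7}  (accept∈set)
final: {1,2,7}; accept 1 in set

Answer: ACCEPT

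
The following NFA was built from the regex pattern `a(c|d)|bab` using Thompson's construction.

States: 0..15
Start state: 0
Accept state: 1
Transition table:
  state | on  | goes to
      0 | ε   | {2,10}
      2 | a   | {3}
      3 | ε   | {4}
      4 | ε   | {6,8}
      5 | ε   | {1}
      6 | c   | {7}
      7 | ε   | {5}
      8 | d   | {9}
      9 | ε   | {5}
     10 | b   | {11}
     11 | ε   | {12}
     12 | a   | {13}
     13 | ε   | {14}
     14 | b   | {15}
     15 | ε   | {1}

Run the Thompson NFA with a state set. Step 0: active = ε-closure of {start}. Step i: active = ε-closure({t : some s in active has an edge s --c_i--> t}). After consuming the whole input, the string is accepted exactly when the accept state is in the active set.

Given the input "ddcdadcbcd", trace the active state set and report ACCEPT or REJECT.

Answer: REJECT

Steps:
S₀ = ε-closure({0}) = {0,2,10}
'd' @ 1: {}  — state set empty
rest 'dcdadcbcd' ignored (set empty)
final: {}; accept 1 not in set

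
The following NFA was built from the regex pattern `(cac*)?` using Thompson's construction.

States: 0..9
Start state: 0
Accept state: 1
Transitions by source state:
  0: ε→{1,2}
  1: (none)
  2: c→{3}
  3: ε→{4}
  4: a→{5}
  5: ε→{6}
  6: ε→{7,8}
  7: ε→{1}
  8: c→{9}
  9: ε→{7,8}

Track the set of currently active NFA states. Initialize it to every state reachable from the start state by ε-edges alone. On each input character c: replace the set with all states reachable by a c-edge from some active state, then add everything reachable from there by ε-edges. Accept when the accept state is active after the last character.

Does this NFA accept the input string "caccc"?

Answer: ACCEPT

Trace:
start: ε-closure({0}) = {0,1,2}
'c' @ 1: {3,4}
'a' @ 2: {1,5,6,7,8}  [accepting]
'c' @ 3: {1,7,8,9}  [accepting]
'c' @ 4: {1,7,8,9}  [accepting]
'c' @ 5: {1,7,8,9}  [accepting]
end set {1,7,8,9} — state 1 in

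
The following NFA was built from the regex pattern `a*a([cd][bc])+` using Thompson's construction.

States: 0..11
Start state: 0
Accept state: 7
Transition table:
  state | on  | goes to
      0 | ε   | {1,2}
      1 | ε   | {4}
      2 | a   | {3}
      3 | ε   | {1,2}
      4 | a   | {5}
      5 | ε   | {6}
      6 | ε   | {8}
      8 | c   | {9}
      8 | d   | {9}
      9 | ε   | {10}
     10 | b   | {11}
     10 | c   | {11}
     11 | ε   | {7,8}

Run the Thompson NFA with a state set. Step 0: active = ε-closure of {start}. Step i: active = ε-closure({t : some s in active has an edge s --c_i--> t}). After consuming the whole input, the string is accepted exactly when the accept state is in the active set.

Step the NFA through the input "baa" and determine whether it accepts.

Answer: REJECT

Steps:
initial (ε-close {0}): {0,1,2,4}
'b' @ 1: {}  — state set empty
rest 'aa' ignored (set empty)
end set {} — state 7 not in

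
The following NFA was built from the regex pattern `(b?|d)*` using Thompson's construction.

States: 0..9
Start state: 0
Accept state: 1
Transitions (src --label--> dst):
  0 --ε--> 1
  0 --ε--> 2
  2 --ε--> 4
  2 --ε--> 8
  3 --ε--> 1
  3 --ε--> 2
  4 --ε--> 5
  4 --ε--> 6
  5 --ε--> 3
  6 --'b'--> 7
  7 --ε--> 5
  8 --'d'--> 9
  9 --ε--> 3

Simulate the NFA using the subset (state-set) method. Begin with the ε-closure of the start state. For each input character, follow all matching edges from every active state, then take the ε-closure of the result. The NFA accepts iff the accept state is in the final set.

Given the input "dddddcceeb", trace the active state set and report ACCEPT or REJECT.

start: ε-closure({0}) = {0,1,2,3,4,5,6,8}
'd' @ 1: {1,2,3,4,5,6,8,9}  ✓accept
'd' @ 2: {1,2,3,4,5,6,8,9}  ✓accept
'd' @ 3: {1,2,3,4,5,6,8,9}  ✓accept
'd' @ 4: {1,2,3,4,5,6,8,9}  ✓accept
'd' @ 5: {1,2,3,4,5,6,8,9}  ✓accept
'c' @ 6: {}  — state set empty
rest 'ceeb' ignored (set empty)
after full input: {}  (accept=1 not in)

Answer: REJECT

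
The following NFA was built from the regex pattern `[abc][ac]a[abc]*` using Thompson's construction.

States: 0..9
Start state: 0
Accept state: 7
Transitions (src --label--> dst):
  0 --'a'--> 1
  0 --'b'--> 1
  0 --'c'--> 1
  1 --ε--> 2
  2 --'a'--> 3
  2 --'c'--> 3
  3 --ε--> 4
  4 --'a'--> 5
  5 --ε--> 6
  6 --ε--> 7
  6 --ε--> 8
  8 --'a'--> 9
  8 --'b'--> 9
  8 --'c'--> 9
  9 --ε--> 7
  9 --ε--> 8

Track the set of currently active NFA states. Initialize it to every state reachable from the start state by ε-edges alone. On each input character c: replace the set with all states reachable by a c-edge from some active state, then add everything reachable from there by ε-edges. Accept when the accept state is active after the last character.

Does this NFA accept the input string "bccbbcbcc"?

start: ε-closure({0}) = {0}
'b' @ 1: {1,2}
'c' @ 2: {3,4}
'c' @ 3: {}  — dead — no transitions
rest 'bbcbcc' ignored (set empty)
end set {} — state 7 not in

Answer: REJECT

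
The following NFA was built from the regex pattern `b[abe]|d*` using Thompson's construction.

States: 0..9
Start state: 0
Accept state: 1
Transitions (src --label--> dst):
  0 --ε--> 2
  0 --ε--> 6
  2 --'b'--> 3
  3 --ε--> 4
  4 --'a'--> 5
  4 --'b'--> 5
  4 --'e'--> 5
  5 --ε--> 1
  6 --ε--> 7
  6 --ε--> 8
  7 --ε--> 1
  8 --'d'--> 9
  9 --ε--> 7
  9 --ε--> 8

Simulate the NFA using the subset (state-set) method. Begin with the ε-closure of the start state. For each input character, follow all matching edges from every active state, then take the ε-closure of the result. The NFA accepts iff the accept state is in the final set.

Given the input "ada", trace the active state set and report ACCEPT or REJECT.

Answer: REJECT

Derivation:
initial (ε-close {0}): {0,1,2,6,7,8}
'a' @ 1: {}  — state set empty
rest 'da' ignored (set empty)
after full input: {}  (accept=1 not in)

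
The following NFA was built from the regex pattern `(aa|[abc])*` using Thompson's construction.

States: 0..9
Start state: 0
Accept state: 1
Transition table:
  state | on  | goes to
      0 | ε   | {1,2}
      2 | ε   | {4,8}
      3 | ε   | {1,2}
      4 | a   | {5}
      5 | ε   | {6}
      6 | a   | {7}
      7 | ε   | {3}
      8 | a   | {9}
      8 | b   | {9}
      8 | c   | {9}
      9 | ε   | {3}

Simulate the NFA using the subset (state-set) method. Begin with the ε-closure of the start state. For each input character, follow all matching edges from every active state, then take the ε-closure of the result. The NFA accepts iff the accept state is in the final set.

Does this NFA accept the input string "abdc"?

Answer: REJECT

Trace:
start: ε-closure({0}) = {0,1,2,4,8}
'a' @ 1: {1,2,3,4,5,6,8,9}  (accept∈set)
'b' @ 2: {1,2,3,4,8,9}  (accept∈set)
'd' @ 3: {}  — dead — no transitions
rest 'c' ignored (set empty)
end set {} — state 1 not in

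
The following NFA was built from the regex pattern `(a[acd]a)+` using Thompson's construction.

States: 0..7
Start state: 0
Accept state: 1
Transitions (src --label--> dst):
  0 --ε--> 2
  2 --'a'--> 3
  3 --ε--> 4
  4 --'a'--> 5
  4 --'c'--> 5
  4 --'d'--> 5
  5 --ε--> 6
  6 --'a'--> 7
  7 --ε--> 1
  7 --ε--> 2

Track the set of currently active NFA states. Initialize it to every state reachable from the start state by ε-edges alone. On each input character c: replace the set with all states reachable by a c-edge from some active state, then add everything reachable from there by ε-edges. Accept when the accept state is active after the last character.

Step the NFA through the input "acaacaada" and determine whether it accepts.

start: ε-closure({0}) = {0,2}
'a' @ 1: {3,4}
'c' @ 2: {5,6}
'a' @ 3: {1,2,7}  (accept∈set)
'a' @ 4: {3,4}
'c' @ 5: {5,6}
'a' @ 6: {1,2,7}  (accept∈set)
'a' @ 7: {3,4}
'd' @ 8: {5,6}
'a' @ 9: {1,2,7}  (accept∈set)
after full input: {1,2,7}  (accept=1 in)

Answer: ACCEPT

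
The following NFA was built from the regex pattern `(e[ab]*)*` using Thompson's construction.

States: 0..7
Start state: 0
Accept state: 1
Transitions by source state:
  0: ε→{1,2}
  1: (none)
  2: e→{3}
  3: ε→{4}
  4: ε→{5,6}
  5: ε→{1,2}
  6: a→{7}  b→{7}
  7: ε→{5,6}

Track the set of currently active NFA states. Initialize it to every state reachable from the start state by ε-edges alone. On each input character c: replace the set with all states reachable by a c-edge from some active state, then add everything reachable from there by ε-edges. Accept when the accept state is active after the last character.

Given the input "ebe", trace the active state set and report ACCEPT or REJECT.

initial (ε-close {0}): {0,1,2}
'e' @ 1: {1,2,3,4,5,6}  ✓accept
'b' @ 2: {1,2,5,6,7}  ✓accept
'e' @ 3: {1,2,3,4,5,6}  ✓accept
end set {1,2,3,4,5,6} — state 1 in

Answer: ACCEPT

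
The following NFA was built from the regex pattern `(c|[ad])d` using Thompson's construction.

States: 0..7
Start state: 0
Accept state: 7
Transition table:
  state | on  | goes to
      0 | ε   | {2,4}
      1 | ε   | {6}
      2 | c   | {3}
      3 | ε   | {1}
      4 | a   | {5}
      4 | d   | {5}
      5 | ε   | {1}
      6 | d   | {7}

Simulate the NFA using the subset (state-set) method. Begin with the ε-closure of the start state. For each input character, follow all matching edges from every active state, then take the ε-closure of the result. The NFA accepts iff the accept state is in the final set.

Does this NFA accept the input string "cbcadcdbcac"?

S₀ = ε-closure({0}) = {0,2,4}
'c' @ 1: {1,3,6}
'b' @ 2: {}  — state set empty
rest 'cadcdbcac' ignored (set empty)
end set {} — state 7 not in

Answer: REJECT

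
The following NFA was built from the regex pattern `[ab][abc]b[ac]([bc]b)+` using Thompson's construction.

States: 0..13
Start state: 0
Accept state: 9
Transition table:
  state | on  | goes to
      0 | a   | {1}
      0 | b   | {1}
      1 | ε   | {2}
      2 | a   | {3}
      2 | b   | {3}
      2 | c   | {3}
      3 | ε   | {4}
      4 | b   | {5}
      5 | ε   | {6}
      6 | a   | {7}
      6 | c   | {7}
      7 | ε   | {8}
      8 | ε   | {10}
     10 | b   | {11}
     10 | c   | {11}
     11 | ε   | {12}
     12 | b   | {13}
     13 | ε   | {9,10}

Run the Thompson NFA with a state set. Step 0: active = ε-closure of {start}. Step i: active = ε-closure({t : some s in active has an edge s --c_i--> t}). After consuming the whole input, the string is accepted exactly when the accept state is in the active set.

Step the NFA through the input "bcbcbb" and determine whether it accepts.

Answer: ACCEPT

Derivation:
start: ε-closure({0}) = {0}
'b' @ 1: {1,2}
'c' @ 2: {3,4}
'b' @ 3: {5,6}
'c' @ 4: {7,8,10}
'b' @ 5: {11,12}
'b' @ 6: {9,10,13}  ✓accept
final: {9,10,13}; accept 9 in set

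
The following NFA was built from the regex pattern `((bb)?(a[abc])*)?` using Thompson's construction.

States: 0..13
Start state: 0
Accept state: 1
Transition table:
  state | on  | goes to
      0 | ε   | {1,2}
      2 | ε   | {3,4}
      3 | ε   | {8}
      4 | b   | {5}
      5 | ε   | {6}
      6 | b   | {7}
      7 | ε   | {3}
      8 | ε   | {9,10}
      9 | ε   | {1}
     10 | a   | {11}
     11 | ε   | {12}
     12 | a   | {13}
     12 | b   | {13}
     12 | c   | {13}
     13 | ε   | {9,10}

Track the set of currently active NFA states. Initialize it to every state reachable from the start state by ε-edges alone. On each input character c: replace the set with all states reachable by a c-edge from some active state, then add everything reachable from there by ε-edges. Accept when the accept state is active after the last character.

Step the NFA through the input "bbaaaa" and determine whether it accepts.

Answer: ACCEPT

Derivation:
start: ε-closure({0}) = {0,1,2,3,4,8,9,10}
'b' @ 1: {5,6}
'b' @ 2: {1,3,7,8,9,10}  ✓accept
'a' @ 3: {11,12}
'a' @ 4: {1,9,10,13}  ✓accept
'a' @ 5: {11,12}
'a' @ 6: {1,9,10,13}  ✓accept
after full input: {1,9,10,13}  (accept=1 in)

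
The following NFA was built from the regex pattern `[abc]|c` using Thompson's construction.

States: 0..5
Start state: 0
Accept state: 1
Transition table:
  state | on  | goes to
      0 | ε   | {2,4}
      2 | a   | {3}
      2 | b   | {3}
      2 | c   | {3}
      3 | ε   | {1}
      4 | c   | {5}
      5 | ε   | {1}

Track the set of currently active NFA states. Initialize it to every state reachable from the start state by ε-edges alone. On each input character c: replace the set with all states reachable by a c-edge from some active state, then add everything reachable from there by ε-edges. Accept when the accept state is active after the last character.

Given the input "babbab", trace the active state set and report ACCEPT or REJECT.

Answer: REJECT

Steps:
initial (ε-close {0}): {0,2,4}
'b' @ 1: {1,3}  ✓accept
'a' @ 2: {}  — state set empty
rest 'bbab' ignored (set empty)
after full input: {}  (accept=1 not in)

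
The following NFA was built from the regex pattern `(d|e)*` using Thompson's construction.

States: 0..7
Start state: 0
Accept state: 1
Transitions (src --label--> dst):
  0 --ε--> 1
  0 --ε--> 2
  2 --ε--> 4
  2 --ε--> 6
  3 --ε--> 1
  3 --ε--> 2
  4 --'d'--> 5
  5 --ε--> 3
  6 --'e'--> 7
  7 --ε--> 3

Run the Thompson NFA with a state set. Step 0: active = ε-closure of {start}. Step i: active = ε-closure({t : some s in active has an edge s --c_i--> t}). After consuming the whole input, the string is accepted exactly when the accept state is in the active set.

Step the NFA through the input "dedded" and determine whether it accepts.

Answer: ACCEPT

Derivation:
S₀ = ε-closure({0}) = {0,1,2,4,6}
'd' @ 1: {1,2,3,4,5,6}  ✓accept
'e' @ 2: {1,2,3,4,6,7}  ✓accept
'd' @ 3: {1,2,3,4,5,6}  ✓accept
'd' @ 4: {1,2,3,4,5,6}  ✓accept
'e' @ 5: {1,2,3,4,6,7}  ✓accept
'd' @ 6: {1,2,3,4,5,6}  ✓accept
after full input: {1,2,3,4,5,6}  (accept=1 in)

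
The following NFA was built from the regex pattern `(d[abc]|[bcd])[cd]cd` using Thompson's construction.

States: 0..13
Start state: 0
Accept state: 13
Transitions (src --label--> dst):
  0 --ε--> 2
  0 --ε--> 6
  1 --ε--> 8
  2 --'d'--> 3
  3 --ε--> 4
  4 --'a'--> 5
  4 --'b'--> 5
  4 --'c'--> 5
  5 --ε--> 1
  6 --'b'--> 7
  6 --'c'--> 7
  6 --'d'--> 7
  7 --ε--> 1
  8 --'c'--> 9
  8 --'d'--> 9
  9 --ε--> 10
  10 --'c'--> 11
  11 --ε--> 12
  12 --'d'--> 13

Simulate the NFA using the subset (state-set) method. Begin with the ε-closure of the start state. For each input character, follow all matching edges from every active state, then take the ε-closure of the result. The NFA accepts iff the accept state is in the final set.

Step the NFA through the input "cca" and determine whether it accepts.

Answer: REJECT

Steps:
start: ε-closure({0}) = {0,2,6}
'c' @ 1: {1,7,8}
'c' @ 2: {9,10}
'a' @ 3: {}  — dead — no transitions
end set {} — state 13 not in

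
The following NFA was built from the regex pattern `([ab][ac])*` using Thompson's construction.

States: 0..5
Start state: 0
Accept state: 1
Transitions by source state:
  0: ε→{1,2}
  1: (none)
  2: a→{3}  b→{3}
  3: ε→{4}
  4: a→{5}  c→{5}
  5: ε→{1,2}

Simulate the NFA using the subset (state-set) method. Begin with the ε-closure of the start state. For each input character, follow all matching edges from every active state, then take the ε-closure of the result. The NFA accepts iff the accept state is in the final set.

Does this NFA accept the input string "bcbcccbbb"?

Answer: REJECT

Derivation:
start: ε-closure({0}) = {0,1,2}
'b' @ 1: {3,4}
'c' @ 2: {1,2,5}  ✓accept
'b' @ 3: {3,4}
'c' @ 4: {1,2,5}  ✓accept
'c' @ 5: {}  — state set empty
rest 'cbbb' ignored (set empty)
after full input: {}  (accept=1 not in)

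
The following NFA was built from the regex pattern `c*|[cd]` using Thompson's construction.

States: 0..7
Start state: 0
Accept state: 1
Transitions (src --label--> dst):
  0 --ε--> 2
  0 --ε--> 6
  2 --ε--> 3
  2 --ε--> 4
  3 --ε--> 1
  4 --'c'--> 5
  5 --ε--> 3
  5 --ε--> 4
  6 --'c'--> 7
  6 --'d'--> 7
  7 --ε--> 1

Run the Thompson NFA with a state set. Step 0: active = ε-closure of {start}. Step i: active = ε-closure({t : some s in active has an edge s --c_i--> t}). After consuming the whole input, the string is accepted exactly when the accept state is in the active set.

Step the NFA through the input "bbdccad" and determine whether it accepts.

S₀ = ε-closure({0}) = {0,1,2,3,4,6}
'b' @ 1: {}  — dead — no transitions
rest 'bdccad' ignored (set empty)
final: {}; accept 1 not in set

Answer: REJECT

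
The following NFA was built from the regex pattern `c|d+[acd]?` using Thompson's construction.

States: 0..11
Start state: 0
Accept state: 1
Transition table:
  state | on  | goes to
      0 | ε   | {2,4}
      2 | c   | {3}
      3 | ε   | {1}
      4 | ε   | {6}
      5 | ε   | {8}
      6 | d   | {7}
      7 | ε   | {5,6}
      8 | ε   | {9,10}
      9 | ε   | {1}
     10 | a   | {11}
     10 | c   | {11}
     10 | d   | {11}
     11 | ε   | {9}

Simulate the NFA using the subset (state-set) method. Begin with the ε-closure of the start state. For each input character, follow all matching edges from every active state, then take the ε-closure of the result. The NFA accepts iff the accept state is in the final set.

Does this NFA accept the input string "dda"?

S₀ = ε-closure({0}) = {0,2,4,6}
'd' @ 1: {1,5,6,7,8,9,10}  (accept∈set)
'd' @ 2: {1,5,6,7,8,9,10,11}  (accept∈set)
'a' @ 3: {1,9,11}  (accept∈set)
final: {1,9,11}; accept 1 in set

Answer: ACCEPT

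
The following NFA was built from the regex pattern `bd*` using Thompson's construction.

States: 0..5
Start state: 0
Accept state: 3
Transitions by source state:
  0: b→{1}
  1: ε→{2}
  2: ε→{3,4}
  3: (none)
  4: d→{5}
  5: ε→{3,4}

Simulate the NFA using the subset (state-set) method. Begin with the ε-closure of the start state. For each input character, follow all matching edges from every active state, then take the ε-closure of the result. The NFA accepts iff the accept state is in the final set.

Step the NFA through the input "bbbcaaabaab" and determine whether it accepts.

initial (ε-close {0}): {0}
'b' @ 1: {1,2,3,4}  [accepting]
'b' @ 2: {}  — dead — no transitions
rest 'bcaaabaab' ignored (set empty)
after full input: {}  (accept=3 not in)

Answer: REJECT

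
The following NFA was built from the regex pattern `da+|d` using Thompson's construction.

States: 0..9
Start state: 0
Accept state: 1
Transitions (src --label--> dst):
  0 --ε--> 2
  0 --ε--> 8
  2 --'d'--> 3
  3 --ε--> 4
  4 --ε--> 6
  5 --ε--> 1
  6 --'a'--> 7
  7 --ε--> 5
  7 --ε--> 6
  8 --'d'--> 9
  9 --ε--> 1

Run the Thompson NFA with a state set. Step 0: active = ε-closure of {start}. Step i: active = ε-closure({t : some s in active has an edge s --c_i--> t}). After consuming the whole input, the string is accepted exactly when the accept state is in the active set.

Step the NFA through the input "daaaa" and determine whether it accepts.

S₀ = ε-closure({0}) = {0,2,8}
'd' @ 1: {1,3,4,6,9}  ✓accept
'a' @ 2: {1,5,6,7}  ✓accept
'a' @ 3: {1,5,6,7}  ✓accept
'a' @ 4: {1,5,6,7}  ✓accept
'a' @ 5: {1,5,6,7}  ✓accept
final: {1,5,6,7}; accept 1 in set

Answer: ACCEPT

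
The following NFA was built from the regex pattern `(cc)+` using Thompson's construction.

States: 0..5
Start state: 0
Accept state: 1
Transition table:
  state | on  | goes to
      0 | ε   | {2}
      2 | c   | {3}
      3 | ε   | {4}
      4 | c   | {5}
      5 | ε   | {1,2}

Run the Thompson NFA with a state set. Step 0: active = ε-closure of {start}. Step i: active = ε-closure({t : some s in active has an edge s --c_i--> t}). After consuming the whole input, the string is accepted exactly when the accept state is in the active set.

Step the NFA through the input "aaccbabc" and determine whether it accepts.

Answer: REJECT

Trace:
start: ε-closure({0}) = {0,2}
'a' @ 1: {}  — no active states
rest 'accbabc' ignored (set empty)
after full input: {}  (accept=1 not in)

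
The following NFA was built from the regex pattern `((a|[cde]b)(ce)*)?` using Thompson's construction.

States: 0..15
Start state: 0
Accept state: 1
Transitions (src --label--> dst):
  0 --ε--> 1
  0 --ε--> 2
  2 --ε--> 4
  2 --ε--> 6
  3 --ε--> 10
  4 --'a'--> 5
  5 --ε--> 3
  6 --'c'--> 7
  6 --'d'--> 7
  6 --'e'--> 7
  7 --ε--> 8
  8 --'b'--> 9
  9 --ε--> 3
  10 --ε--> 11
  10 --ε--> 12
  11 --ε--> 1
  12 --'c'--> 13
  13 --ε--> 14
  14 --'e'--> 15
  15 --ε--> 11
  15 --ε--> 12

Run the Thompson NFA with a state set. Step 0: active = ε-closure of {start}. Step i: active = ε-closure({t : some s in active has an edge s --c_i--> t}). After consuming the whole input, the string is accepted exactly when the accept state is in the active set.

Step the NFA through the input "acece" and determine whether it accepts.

Answer: ACCEPT

Trace:
initial (ε-close {0}): {0,1,2,4,6}
'a' @ 1: {1,3,5,10,11,12}  [accepting]
'c' @ 2: {13,14}
'e' @ 3: {1,11,12,15}  [accepting]
'c' @ 4: {13,14}
'e' @ 5: {1,11,12,15}  [accepting]
end set {1,11,12,15} — state 1 in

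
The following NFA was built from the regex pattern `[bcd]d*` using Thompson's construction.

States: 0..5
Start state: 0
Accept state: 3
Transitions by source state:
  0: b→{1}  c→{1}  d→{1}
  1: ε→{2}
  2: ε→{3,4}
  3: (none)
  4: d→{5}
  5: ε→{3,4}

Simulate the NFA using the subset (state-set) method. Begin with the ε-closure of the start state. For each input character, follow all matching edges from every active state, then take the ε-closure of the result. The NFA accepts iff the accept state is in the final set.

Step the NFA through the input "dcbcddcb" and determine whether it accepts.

start: ε-closure({0}) = {0}
'd' @ 1: {1,2,3,4}  ✓accept
'c' @ 2: {}  — no active states
rest 'bcddcb' ignored (set empty)
after full input: {}  (accept=3 not in)

Answer: REJECT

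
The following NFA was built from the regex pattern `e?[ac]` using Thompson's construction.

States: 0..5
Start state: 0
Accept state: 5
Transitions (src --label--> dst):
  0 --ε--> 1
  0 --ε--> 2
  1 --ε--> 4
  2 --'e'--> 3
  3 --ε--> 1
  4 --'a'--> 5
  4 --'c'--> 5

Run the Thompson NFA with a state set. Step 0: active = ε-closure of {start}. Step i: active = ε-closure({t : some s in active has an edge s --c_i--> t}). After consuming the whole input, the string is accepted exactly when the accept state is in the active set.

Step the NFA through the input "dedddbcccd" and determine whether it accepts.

Answer: REJECT

Derivation:
start: ε-closure({0}) = {0,1,2,4}
'd' @ 1: {}  — dead — no transitions
rest 'edddbcccd' ignored (set empty)
end set {} — state 5 not in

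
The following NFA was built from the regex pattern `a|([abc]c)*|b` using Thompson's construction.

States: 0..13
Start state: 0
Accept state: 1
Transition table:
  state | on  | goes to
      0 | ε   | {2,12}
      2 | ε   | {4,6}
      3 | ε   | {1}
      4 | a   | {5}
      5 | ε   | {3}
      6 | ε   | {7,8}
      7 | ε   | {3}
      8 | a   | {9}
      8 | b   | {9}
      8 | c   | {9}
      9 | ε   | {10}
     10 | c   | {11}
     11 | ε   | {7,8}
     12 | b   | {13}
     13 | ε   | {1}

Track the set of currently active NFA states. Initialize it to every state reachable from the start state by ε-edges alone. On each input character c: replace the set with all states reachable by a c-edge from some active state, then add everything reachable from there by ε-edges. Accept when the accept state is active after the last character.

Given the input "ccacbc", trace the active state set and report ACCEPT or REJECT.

start: ε-closure({0}) = {0,1,2,3,4,6,7,8,12}
'c' @ 1: {9,10}
'c' @ 2: {1,3,7,8,11}  ✓accept
'a' @ 3: {9,10}
'c' @ 4: {1,3,7,8,11}  ✓accept
'b' @ 5: {9,10}
'c' @ 6: {1,3,7,8,11}  ✓accept
end set {1,3,7,8,11} — state 1 in

Answer: ACCEPT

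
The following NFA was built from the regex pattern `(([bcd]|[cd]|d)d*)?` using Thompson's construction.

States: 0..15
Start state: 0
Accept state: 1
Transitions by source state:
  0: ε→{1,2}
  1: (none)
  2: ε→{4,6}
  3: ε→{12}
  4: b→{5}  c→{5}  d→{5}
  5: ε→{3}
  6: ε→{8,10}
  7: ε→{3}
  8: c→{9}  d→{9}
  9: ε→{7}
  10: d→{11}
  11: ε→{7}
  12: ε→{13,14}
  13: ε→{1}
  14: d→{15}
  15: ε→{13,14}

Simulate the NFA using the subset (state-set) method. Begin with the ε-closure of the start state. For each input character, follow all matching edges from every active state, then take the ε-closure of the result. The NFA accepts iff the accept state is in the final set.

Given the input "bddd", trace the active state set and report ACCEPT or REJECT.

Answer: ACCEPT

Steps:
start: ε-closure({0}) = {0,1,2,4,6,8,10}
'b' @ 1: {1,3,5,12,13,14}  ✓accept
'd' @ 2: {1,13,14,15}  ✓accept
'd' @ 3: {1,13,14,15}  ✓accept
'd' @ 4: {1,13,14,15}  ✓accept
final: {1,13,14,15}; accept 1 in set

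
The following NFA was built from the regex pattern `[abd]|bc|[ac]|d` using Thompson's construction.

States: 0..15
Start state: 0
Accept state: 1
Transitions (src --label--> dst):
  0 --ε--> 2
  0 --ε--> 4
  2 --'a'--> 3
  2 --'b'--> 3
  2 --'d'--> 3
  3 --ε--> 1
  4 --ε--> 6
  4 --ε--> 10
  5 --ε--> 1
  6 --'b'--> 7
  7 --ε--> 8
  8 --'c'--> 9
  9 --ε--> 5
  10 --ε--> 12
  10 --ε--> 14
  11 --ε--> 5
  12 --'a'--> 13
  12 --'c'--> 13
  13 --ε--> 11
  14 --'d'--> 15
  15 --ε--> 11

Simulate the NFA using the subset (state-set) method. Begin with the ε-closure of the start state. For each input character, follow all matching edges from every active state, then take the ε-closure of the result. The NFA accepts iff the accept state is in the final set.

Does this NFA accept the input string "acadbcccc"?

S₀ = ε-closure({0}) = {0,2,4,6,10,12,14}
'a' @ 1: {1,3,5,11,13}  ✓accept
'c' @ 2: {}  — dead — no transitions
rest 'adbcccc' ignored (set empty)
after full input: {}  (accept=1 not in)

Answer: REJECT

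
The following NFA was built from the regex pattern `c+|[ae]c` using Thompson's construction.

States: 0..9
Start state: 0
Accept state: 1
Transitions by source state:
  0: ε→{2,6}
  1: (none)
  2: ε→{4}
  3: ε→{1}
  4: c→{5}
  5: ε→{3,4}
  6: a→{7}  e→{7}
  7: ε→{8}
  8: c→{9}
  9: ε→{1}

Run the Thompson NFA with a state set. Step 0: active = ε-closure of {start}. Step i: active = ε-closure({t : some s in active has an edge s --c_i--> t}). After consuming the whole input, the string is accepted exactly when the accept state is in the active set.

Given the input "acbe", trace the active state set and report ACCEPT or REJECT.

Answer: REJECT

Derivation:
start: ε-closure({0}) = {0,2,4,6}
'a' @ 1: {7,8}
'c' @ 2: {1,9}  ✓accept
'b' @ 3: {}  — state set empty
rest 'e' ignored (set empty)
final: {}; accept 1 not in set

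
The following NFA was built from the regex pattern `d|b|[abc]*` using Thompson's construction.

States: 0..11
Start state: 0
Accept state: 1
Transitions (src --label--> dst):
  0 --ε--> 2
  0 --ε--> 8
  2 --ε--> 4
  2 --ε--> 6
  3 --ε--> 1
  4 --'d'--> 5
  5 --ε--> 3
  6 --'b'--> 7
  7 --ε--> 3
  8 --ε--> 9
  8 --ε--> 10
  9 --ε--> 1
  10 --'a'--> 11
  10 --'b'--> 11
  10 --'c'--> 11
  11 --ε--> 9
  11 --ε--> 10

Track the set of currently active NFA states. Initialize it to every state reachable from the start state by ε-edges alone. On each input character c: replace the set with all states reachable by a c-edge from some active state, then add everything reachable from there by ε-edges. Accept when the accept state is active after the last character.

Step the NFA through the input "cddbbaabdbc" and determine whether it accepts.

Answer: REJECT

Steps:
S₀ = ε-closure({0}) = {0,1,2,4,6,8,9,10}
'c' @ 1: {1,9,10,11}  [accepting]
'd' @ 2: {}  — state set empty
rest 'dbbaabdbc' ignored (set empty)
end set {} — state 1 not in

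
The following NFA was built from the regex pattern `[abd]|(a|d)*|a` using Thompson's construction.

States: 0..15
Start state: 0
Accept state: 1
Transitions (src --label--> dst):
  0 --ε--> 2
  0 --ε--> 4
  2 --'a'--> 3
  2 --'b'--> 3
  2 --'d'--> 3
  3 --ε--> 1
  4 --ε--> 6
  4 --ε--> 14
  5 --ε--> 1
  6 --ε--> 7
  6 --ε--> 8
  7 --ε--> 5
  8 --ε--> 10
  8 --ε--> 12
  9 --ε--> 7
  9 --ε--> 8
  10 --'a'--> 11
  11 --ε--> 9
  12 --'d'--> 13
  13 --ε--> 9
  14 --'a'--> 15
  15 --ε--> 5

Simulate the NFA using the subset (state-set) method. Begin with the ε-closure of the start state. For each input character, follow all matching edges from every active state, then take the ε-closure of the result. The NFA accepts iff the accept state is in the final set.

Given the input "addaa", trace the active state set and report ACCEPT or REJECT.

Answer: ACCEPT

Derivation:
initial (ε-close {0}): {0,1,2,4,5,6,7,8,10,12,14}
'a' @ 1: {1,3,5,7,8,9,10,11,12,15}  ✓accept
'd' @ 2: {1,5,7,8,9,10,12,13}  ✓accept
'd' @ 3: {1,5,7,8,9,10,12,13}  ✓accept
'a' @ 4: {1,5,7,8,9,10,11,12}  ✓accept
'a' @ 5: {1,5,7,8,9,10,11,12}  ✓accept
after full input: {1,5,7,8,9,10,11,12}  (accept=1 in)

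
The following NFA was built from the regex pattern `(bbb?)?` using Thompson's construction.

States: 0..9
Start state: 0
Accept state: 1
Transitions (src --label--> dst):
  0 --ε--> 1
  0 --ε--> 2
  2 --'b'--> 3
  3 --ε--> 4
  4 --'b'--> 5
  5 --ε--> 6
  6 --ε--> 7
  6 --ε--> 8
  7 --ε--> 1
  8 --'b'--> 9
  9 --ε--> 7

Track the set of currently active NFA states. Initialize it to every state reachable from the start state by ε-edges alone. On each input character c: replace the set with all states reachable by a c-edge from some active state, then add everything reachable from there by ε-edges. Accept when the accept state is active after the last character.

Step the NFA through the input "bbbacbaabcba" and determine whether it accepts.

S₀ = ε-closure({0}) = {0,1,2}
'b' @ 1: {3,4}
'b' @ 2: {1,5,6,7,8}  (accept∈set)
'b' @ 3: {1,7,9}  (accept∈set)
'a' @ 4: {}  — no active states
rest 'cbaabcba' ignored (set empty)
final: {}; accept 1 not in set

Answer: REJECT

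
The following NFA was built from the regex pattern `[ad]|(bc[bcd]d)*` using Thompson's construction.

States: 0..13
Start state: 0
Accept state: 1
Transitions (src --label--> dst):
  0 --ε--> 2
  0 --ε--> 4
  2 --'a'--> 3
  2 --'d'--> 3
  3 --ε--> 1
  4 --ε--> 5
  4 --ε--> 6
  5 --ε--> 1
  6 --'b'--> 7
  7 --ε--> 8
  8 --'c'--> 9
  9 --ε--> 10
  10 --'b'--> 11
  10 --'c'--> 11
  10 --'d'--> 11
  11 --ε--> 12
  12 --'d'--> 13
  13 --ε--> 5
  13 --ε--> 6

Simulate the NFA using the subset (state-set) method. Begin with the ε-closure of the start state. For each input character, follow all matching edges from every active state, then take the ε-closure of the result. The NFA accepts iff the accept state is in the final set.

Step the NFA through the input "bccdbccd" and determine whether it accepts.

Answer: ACCEPT

Derivation:
S₀ = ε-closure({0}) = {0,1,2,4,5,6}
'b' @ 1: {7,8}
'c' @ 2: {9,10}
'c' @ 3: {11,12}
'd' @ 4: {1,5,6,13}  (accept∈set)
'b' @ 5: {7,8}
'c' @ 6: {9,10}
'c' @ 7: {11,12}
'd' @ 8: {1,5,6,13}  (accept∈set)
final: {1,5,6,13}; accept 1 in set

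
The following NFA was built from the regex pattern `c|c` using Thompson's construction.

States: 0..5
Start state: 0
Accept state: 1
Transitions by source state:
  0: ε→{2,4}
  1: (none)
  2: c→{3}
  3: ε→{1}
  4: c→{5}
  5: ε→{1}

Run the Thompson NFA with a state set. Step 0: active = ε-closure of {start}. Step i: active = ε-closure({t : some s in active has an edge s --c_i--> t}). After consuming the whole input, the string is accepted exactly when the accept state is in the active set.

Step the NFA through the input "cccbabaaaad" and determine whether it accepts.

start: ε-closure({0}) = {0,2,4}
'c' @ 1: {1,3,5}  ✓accept
'c' @ 2: {}  — no active states
rest 'cbabaaaad' ignored (set empty)
after full input: {}  (accept=1 not in)

Answer: REJECT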